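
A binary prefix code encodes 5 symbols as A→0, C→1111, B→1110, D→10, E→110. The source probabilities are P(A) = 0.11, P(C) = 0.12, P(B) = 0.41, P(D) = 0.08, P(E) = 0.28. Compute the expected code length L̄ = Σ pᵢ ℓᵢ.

L̄ = Σ pᵢ·ℓᵢ = 0.11·1 + 0.12·4 + 0.41·4 + 0.08·2 + 0.28·3 = 3.23 bits/symbol.

3.23 bits/symbol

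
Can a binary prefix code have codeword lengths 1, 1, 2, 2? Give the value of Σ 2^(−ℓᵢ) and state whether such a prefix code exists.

With common denominator 2^2 = 4: Σ 2^(−ℓᵢ) = 2/4 + 2/4 + 1/4 + 1/4 = 6/4 = 1.5.
Kraft's inequality requires Σ ≤ 1; here Σ = 1.5 > 1, so no such prefix code exists.

1.5; no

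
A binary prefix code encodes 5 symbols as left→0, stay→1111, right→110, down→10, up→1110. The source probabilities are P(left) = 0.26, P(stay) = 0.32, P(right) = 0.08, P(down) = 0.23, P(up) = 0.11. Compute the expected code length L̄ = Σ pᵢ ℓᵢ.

L̄ = Σ pᵢ·ℓᵢ = 0.26·1 + 0.32·4 + 0.08·3 + 0.23·2 + 0.11·4 = 2.68 bits/symbol.

2.68 bits/symbol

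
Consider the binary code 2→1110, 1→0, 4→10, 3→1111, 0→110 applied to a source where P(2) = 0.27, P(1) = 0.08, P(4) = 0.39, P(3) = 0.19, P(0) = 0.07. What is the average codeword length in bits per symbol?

2.91 bits/symbol

L̄ = Σ pᵢ·ℓᵢ = 0.27·4 + 0.08·1 + 0.39·2 + 0.19·4 + 0.07·3 = 2.91 bits/symbol.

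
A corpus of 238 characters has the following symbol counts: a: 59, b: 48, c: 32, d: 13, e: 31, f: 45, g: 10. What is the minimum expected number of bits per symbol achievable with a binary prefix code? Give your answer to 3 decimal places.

Probabilities are the counts divided by 238.
Repeatedly combine the two least-probable nodes; the expected code length is the sum of the merged weights.
merge 5/119 + 13/238 → 23/238
merge 23/238 + 31/238 → 27/119
merge 16/119 + 45/238 → 11/34
merge 24/119 + 27/119 → 3/7
merge 59/238 + 11/34 → 4/7
merge 3/7 + 4/7 → 1
L = 23/238 + 27/119 + 11/34 + 3/7 + 4/7 + 1 = 45/17 ≈ 2.647 bits/symbol.

2.647 bits/symbol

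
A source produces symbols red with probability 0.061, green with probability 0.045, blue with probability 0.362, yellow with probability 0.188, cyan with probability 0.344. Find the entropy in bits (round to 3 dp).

H = −Σ pᵢ log₂ pᵢ.
−0.061·log₂(0.061) = 0.2461
−0.045·log₂(0.045) = 0.2013
−0.362·log₂(0.362) = 0.5307
−0.188·log₂(0.188) = 0.4533
−0.344·log₂(0.344) = 0.5296
Sum ≈ 1.9610 → 1.961 bits.

1.961 bits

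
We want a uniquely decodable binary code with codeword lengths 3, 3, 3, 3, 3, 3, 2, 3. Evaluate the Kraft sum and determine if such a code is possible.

With common denominator 2^3 = 8: Σ 2^(−ℓᵢ) = 1/8 + 1/8 + 1/8 + 1/8 + 1/8 + 1/8 + 2/8 + 1/8 = 9/8 = 1.125.
Kraft's inequality requires Σ ≤ 1; here Σ = 1.125 > 1, so no such prefix code exists.

1.125; no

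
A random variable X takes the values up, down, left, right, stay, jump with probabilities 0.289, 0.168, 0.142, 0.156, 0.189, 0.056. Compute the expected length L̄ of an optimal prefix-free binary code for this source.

Repeatedly combine the two least-probable nodes; the expected code length is the sum of the merged weights.
merge 7/125 + 71/500 → 99/500
merge 39/250 + 21/125 → 81/250
merge 189/1000 + 99/500 → 387/1000
merge 289/1000 + 81/250 → 613/1000
merge 387/1000 + 613/1000 → 1
L = 99/500 + 81/250 + 387/1000 + 613/1000 + 1 = 1261/500 = 2.522 bits/symbol.

2.522 bits/symbol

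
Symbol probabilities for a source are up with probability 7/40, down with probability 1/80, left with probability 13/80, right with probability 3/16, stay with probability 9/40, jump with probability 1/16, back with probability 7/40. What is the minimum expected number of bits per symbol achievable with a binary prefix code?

Repeatedly combine the two least-probable nodes; the expected code length is the sum of the merged weights.
merge 1/80 + 1/16 → 3/40
merge 3/40 + 13/80 → 19/80
merge 7/40 + 7/40 → 7/20
merge 3/16 + 9/40 → 33/80
merge 19/80 + 7/20 → 47/80
merge 33/80 + 47/80 → 1
L = 3/40 + 19/80 + 7/20 + 33/80 + 47/80 + 1 = 213/80 = 2.6625 bits/symbol.

2.6625 bits/symbol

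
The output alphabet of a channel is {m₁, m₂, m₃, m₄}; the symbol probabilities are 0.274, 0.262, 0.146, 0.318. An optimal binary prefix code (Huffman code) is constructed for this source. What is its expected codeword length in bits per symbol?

Repeatedly combine the two least-probable nodes; the expected code length is the sum of the merged weights.
merge 73/500 + 131/500 → 51/125
merge 137/500 + 159/500 → 74/125
merge 51/125 + 74/125 → 1
L = 51/125 + 74/125 + 1 = 2 bits/symbol.

2 bits/symbol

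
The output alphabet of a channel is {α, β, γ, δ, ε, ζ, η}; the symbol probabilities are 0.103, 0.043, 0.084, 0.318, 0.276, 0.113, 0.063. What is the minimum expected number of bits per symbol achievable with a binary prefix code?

Repeatedly combine the two least-probable nodes; the expected code length is the sum of the merged weights.
merge 43/1000 + 63/1000 → 53/500
merge 21/250 + 103/1000 → 187/1000
merge 53/500 + 113/1000 → 219/1000
merge 187/1000 + 219/1000 → 203/500
merge 69/250 + 159/500 → 297/500
merge 203/500 + 297/500 → 1
L = 53/500 + 187/1000 + 219/1000 + 203/500 + 297/500 + 1 = 314/125 = 2.512 bits/symbol.

2.512 bits/symbol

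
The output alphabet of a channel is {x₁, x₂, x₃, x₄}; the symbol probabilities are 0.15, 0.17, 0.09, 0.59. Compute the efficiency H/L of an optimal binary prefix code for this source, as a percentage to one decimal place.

Entropy H = −Σ p log₂ p ≈ 1.6069 bits.
Huffman merges: 9/100+3/20→6/25; 17/100+6/25→41/100; 41/100+59/100→1. L = 33/20 ≈ 1.6500.
Efficiency = H/L = 1.6069/1.6500 = 97.4%.

97.4%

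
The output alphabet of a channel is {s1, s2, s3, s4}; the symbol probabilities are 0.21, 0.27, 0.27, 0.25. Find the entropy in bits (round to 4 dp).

H = −Σ pᵢ log₂ pᵢ.
−0.21·log₂(0.21) = 0.4728
−0.27·log₂(0.27) = 0.5100
−0.27·log₂(0.27) = 0.5100
−0.25·log₂(0.25) = 0.5000
Sum ≈ 1.9929 → 1.9929 bits.

1.9929 bits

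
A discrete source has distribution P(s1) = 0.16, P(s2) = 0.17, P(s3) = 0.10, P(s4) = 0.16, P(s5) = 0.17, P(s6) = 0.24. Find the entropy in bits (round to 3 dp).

2.542 bits

H = −Σ pᵢ log₂ pᵢ.
−0.16·log₂(0.16) = 0.4230
−0.17·log₂(0.17) = 0.4346
−0.10·log₂(0.10) = 0.3322
−0.16·log₂(0.16) = 0.4230
−0.17·log₂(0.17) = 0.4346
−0.24·log₂(0.24) = 0.4941
Sum ≈ 2.5415 → 2.542 bits.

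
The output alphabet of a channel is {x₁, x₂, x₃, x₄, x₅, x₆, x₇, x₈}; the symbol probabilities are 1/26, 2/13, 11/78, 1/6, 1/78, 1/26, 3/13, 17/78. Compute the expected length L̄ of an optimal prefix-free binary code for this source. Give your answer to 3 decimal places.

2.692 bits/symbol

Repeatedly combine the two least-probable nodes; the expected code length is the sum of the merged weights.
merge 1/78 + 1/26 → 2/39
merge 1/26 + 2/39 → 7/78
merge 7/78 + 11/78 → 3/13
merge 2/13 + 1/6 → 25/78
merge 17/78 + 3/13 → 35/78
merge 3/13 + 25/78 → 43/78
merge 35/78 + 43/78 → 1
L = 2/39 + 7/78 + 3/13 + 25/78 + 35/78 + 43/78 + 1 = 35/13 ≈ 2.692 bits/symbol.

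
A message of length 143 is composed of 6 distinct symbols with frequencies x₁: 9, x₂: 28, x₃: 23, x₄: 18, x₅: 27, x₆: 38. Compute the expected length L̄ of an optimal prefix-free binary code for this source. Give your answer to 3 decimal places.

2.538 bits/symbol

Probabilities are the counts divided by 143.
Repeatedly combine the two least-probable nodes; the expected code length is the sum of the merged weights.
merge 9/143 + 18/143 → 27/143
merge 23/143 + 27/143 → 50/143
merge 27/143 + 28/143 → 5/13
merge 38/143 + 50/143 → 8/13
merge 5/13 + 8/13 → 1
L = 27/143 + 50/143 + 5/13 + 8/13 + 1 = 33/13 ≈ 2.538 bits/symbol.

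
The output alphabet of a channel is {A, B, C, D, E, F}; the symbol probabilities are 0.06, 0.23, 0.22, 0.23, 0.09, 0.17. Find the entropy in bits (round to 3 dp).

H = −Σ pᵢ log₂ pᵢ.
−0.06·log₂(0.06) = 0.2435
−0.23·log₂(0.23) = 0.4877
−0.22·log₂(0.22) = 0.4806
−0.23·log₂(0.23) = 0.4877
−0.09·log₂(0.09) = 0.3127
−0.17·log₂(0.17) = 0.4346
Sum ≈ 2.4467 → 2.447 bits.

2.447 bits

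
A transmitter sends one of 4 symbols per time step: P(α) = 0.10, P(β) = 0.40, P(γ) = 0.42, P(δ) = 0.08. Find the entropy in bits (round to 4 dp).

H = −Σ pᵢ log₂ pᵢ.
−0.10·log₂(0.10) = 0.3322
−0.40·log₂(0.40) = 0.5288
−0.42·log₂(0.42) = 0.5256
−0.08·log₂(0.08) = 0.2915
Sum ≈ 1.6781 → 1.6781 bits.

1.6781 bits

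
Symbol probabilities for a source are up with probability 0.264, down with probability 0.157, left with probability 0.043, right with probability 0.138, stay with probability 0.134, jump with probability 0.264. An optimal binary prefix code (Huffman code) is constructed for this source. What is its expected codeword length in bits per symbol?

2.472 bits/symbol

Repeatedly combine the two least-probable nodes; the expected code length is the sum of the merged weights.
merge 43/1000 + 67/500 → 177/1000
merge 69/500 + 157/1000 → 59/200
merge 177/1000 + 33/125 → 441/1000
merge 33/125 + 59/200 → 559/1000
merge 441/1000 + 559/1000 → 1
L = 177/1000 + 59/200 + 441/1000 + 559/1000 + 1 = 309/125 = 2.472 bits/symbol.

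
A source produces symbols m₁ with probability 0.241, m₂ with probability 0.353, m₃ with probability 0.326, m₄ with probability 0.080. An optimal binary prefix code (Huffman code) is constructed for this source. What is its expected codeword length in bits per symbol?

Repeatedly combine the two least-probable nodes; the expected code length is the sum of the merged weights.
merge 2/25 + 241/1000 → 321/1000
merge 321/1000 + 163/500 → 647/1000
merge 353/1000 + 647/1000 → 1
L = 321/1000 + 647/1000 + 1 = 246/125 = 1.968 bits/symbol.

1.968 bits/symbol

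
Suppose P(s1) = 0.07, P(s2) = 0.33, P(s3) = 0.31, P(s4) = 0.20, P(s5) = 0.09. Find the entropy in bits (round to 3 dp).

H = −Σ pᵢ log₂ pᵢ.
−0.07·log₂(0.07) = 0.2686
−0.33·log₂(0.33) = 0.5278
−0.31·log₂(0.31) = 0.5238
−0.20·log₂(0.20) = 0.4644
−0.09·log₂(0.09) = 0.3127
Sum ≈ 2.0972 → 2.097 bits.

2.097 bits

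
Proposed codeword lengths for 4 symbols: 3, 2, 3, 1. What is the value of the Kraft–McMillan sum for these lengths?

1

With common denominator 2^3 = 8: Σ 2^(−ℓᵢ) = 1/8 + 2/8 + 1/8 + 4/8 = 8/8 = 1.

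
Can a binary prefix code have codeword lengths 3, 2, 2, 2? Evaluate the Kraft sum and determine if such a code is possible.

0.875; yes

With common denominator 2^3 = 8: Σ 2^(−ℓᵢ) = 1/8 + 2/8 + 2/8 + 2/8 = 7/8 = 0.875.
Kraft's inequality requires Σ ≤ 1; here Σ = 0.875 ≤ 1, so such a prefix code exists.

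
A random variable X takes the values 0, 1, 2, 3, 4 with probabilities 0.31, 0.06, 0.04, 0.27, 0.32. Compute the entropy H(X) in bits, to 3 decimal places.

1.989 bits

H = −Σ pᵢ log₂ pᵢ.
−0.31·log₂(0.31) = 0.5238
−0.06·log₂(0.06) = 0.2435
−0.04·log₂(0.04) = 0.1858
−0.27·log₂(0.27) = 0.5100
−0.32·log₂(0.32) = 0.5260
Sum ≈ 1.9891 → 1.989 bits.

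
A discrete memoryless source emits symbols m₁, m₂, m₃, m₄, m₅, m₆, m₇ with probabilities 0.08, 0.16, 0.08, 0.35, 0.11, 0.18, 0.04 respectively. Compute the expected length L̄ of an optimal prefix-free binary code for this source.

Repeatedly combine the two least-probable nodes; the expected code length is the sum of the merged weights.
merge 1/25 + 2/25 → 3/25
merge 2/25 + 11/100 → 19/100
merge 3/25 + 4/25 → 7/25
merge 9/50 + 19/100 → 37/100
merge 7/25 + 7/20 → 63/100
merge 37/100 + 63/100 → 1
L = 3/25 + 19/100 + 7/25 + 37/100 + 63/100 + 1 = 259/100 = 2.59 bits/symbol.

2.59 bits/symbol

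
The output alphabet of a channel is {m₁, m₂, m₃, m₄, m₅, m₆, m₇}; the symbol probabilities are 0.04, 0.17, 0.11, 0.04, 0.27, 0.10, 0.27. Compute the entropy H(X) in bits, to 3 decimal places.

2.509 bits

H = −Σ pᵢ log₂ pᵢ.
−0.04·log₂(0.04) = 0.1858
−0.17·log₂(0.17) = 0.4346
−0.11·log₂(0.11) = 0.3503
−0.04·log₂(0.04) = 0.1858
−0.27·log₂(0.27) = 0.5100
−0.10·log₂(0.10) = 0.3322
−0.27·log₂(0.27) = 0.5100
Sum ≈ 2.5086 → 2.509 bits.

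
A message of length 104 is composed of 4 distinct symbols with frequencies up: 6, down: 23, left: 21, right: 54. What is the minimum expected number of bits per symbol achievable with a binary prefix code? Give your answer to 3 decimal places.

Probabilities are the counts divided by 104.
Repeatedly combine the two least-probable nodes; the expected code length is the sum of the merged weights.
merge 3/52 + 21/104 → 27/104
merge 23/104 + 27/104 → 25/52
merge 25/52 + 27/52 → 1
L = 27/104 + 25/52 + 1 = 181/104 ≈ 1.740 bits/symbol.

1.740 bits/symbol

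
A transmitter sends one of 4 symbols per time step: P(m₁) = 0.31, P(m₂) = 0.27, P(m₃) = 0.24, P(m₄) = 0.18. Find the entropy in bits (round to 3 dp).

1.973 bits

H = −Σ pᵢ log₂ pᵢ.
−0.31·log₂(0.31) = 0.5238
−0.27·log₂(0.27) = 0.5100
−0.24·log₂(0.24) = 0.4941
−0.18·log₂(0.18) = 0.4453
Sum ≈ 1.9733 → 1.973 bits.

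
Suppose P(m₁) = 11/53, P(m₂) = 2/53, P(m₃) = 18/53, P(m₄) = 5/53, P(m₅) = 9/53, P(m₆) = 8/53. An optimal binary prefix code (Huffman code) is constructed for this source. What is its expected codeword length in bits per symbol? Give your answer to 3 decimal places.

2.415 bits/symbol

Repeatedly combine the two least-probable nodes; the expected code length is the sum of the merged weights.
merge 2/53 + 5/53 → 7/53
merge 7/53 + 8/53 → 15/53
merge 9/53 + 11/53 → 20/53
merge 15/53 + 18/53 → 33/53
merge 20/53 + 33/53 → 1
L = 7/53 + 15/53 + 20/53 + 33/53 + 1 = 128/53 ≈ 2.415 bits/symbol.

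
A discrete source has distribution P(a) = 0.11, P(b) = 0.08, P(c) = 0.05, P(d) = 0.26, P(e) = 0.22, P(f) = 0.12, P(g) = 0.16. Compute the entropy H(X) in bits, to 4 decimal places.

2.6338 bits

H = −Σ pᵢ log₂ pᵢ.
−0.11·log₂(0.11) = 0.3503
−0.08·log₂(0.08) = 0.2915
−0.05·log₂(0.05) = 0.2161
−0.26·log₂(0.26) = 0.5053
−0.22·log₂(0.22) = 0.4806
−0.12·log₂(0.12) = 0.3671
−0.16·log₂(0.16) = 0.4230
Sum ≈ 2.6338 → 2.6338 bits.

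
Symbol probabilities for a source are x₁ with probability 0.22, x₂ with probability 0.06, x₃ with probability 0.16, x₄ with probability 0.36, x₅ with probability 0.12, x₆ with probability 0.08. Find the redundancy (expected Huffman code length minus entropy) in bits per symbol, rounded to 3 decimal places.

0.064 bits

Entropy H = −Σ p log₂ p ≈ 2.3363 bits.
Huffman merges: 3/50+2/25→7/50; 3/25+7/50→13/50; 4/25+11/50→19/50; 13/50+9/25→31/50; 19/50+31/50→1. L = 12/5 ≈ 2.4000.
L − H = 2.4000 − 2.3363 = 0.064 bits.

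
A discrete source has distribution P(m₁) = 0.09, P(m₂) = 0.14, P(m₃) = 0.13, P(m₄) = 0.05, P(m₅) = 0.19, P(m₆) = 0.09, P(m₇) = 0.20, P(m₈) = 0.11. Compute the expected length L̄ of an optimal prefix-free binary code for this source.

Repeatedly combine the two least-probable nodes; the expected code length is the sum of the merged weights.
merge 1/20 + 9/100 → 7/50
merge 9/100 + 11/100 → 1/5
merge 13/100 + 7/50 → 27/100
merge 7/50 + 19/100 → 33/100
merge 1/5 + 1/5 → 2/5
merge 27/100 + 33/100 → 3/5
merge 2/5 + 3/5 → 1
L = 7/50 + 1/5 + 27/100 + 33/100 + 2/5 + 3/5 + 1 = 147/50 = 2.94 bits/symbol.

2.94 bits/symbol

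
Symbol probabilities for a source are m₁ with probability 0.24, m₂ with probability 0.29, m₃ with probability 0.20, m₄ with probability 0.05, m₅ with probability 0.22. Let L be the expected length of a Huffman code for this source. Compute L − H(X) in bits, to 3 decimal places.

0.077 bits

Entropy H = −Σ p log₂ p ≈ 2.1731 bits.
Huffman merges: 1/20+1/5→1/4; 11/50+6/25→23/50; 1/4+29/100→27/50; 23/50+27/50→1. L = 9/4 ≈ 2.2500.
L − H = 2.2500 − 2.1731 = 0.077 bits.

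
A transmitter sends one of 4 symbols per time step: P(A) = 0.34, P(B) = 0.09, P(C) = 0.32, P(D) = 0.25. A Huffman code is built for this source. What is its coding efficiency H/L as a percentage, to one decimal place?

Entropy H = −Σ p log₂ p ≈ 1.8679 bits.
Huffman merges: 9/100+1/4→17/50; 8/25+17/50→33/50; 17/50+33/50→1. L = 2 ≈ 2.0000.
Efficiency = H/L = 1.8679/2.0000 = 93.4%.

93.4%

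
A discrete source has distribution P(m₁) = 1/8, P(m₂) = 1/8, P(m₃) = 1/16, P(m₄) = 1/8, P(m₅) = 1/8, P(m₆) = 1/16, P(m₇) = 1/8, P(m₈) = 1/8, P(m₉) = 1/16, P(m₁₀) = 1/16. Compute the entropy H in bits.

3.25 bits

Each probability is a power of 1/2, so log₂(1/p) is an integer.
H = Σ p·log₂(1/p) = 1/8·3 + 1/8·3 + 1/16·4 + 1/8·3 + 1/8·3 + 1/16·4 + 1/8·3 + 1/8·3 + 1/16·4 + 1/16·4 = 3.25 bits.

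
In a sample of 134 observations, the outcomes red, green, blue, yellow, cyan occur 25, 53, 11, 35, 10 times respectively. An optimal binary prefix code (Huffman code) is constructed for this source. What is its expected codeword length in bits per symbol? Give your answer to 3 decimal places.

2.104 bits/symbol

Probabilities are the counts divided by 134.
Repeatedly combine the two least-probable nodes; the expected code length is the sum of the merged weights.
merge 5/67 + 11/134 → 21/134
merge 21/134 + 25/134 → 23/67
merge 35/134 + 23/67 → 81/134
merge 53/134 + 81/134 → 1
L = 21/134 + 23/67 + 81/134 + 1 = 141/67 ≈ 2.104 bits/symbol.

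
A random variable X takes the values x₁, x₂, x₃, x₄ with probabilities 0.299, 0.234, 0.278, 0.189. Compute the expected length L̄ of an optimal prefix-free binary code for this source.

Repeatedly combine the two least-probable nodes; the expected code length is the sum of the merged weights.
merge 189/1000 + 117/500 → 423/1000
merge 139/500 + 299/1000 → 577/1000
merge 423/1000 + 577/1000 → 1
L = 423/1000 + 577/1000 + 1 = 2 bits/symbol.

2 bits/symbol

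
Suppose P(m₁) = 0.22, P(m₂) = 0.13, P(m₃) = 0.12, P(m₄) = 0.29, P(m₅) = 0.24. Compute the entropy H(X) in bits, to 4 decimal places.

H = −Σ pᵢ log₂ pᵢ.
−0.22·log₂(0.22) = 0.4806
−0.13·log₂(0.13) = 0.3826
−0.12·log₂(0.12) = 0.3671
−0.29·log₂(0.29) = 0.5179
−0.24·log₂(0.24) = 0.4941
Sum ≈ 2.2423 → 2.2423 bits.

2.2423 bits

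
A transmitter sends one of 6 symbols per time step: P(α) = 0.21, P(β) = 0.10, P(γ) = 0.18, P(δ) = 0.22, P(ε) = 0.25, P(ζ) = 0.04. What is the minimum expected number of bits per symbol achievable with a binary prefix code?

2.46 bits/symbol

Repeatedly combine the two least-probable nodes; the expected code length is the sum of the merged weights.
merge 1/25 + 1/10 → 7/50
merge 7/50 + 9/50 → 8/25
merge 21/100 + 11/50 → 43/100
merge 1/4 + 8/25 → 57/100
merge 43/100 + 57/100 → 1
L = 7/50 + 8/25 + 43/100 + 57/100 + 1 = 123/50 = 2.46 bits/symbol.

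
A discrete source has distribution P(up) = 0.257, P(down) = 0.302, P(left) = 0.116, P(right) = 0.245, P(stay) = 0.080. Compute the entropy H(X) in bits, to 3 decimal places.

H = −Σ pᵢ log₂ pᵢ.
−0.257·log₂(0.257) = 0.5038
−0.302·log₂(0.302) = 0.5217
−0.116·log₂(0.116) = 0.3605
−0.245·log₂(0.245) = 0.4971
−0.080·log₂(0.080) = 0.2915
Sum ≈ 2.1746 → 2.175 bits.

2.175 bits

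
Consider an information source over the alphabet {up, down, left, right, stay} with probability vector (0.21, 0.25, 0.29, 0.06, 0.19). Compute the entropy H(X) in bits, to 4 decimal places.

H = −Σ pᵢ log₂ pᵢ.
−0.21·log₂(0.21) = 0.4728
−0.25·log₂(0.25) = 0.5000
−0.29·log₂(0.29) = 0.5179
−0.06·log₂(0.06) = 0.2435
−0.19·log₂(0.19) = 0.4552
Sum ≈ 2.1895 → 2.1895 bits.

2.1895 bits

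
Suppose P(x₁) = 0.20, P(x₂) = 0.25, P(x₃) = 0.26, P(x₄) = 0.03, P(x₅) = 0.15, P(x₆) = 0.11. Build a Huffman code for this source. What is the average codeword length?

2.43 bits/symbol

Repeatedly combine the two least-probable nodes; the expected code length is the sum of the merged weights.
merge 3/100 + 11/100 → 7/50
merge 7/50 + 3/20 → 29/100
merge 1/5 + 1/4 → 9/20
merge 13/50 + 29/100 → 11/20
merge 9/20 + 11/20 → 1
L = 7/50 + 29/100 + 9/20 + 11/20 + 1 = 243/100 = 2.43 bits/symbol.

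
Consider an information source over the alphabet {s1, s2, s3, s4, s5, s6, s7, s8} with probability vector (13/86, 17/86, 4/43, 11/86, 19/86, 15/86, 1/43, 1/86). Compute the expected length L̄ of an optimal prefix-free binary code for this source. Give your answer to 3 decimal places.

2.744 bits/symbol

Repeatedly combine the two least-probable nodes; the expected code length is the sum of the merged weights.
merge 1/86 + 1/43 → 3/86
merge 3/86 + 4/43 → 11/86
merge 11/86 + 11/86 → 11/43
merge 13/86 + 15/86 → 14/43
merge 17/86 + 19/86 → 18/43
merge 11/43 + 14/43 → 25/43
merge 18/43 + 25/43 → 1
L = 3/86 + 11/86 + 11/43 + 14/43 + 18/43 + 25/43 + 1 = 118/43 ≈ 2.744 bits/symbol.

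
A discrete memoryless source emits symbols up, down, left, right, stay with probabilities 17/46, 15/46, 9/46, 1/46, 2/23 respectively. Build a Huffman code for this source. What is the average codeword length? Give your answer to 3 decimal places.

Repeatedly combine the two least-probable nodes; the expected code length is the sum of the merged weights.
merge 1/46 + 2/23 → 5/46
merge 5/46 + 9/46 → 7/23
merge 7/23 + 15/46 → 29/46
merge 17/46 + 29/46 → 1
L = 5/46 + 7/23 + 29/46 + 1 = 47/23 ≈ 2.043 bits/symbol.

2.043 bits/symbol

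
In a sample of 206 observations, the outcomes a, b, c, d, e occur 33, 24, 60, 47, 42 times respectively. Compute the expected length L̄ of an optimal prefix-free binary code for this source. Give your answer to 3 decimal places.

2.277 bits/symbol

Probabilities are the counts divided by 206.
Repeatedly combine the two least-probable nodes; the expected code length is the sum of the merged weights.
merge 12/103 + 33/206 → 57/206
merge 21/103 + 47/206 → 89/206
merge 57/206 + 30/103 → 117/206
merge 89/206 + 117/206 → 1
L = 57/206 + 89/206 + 117/206 + 1 = 469/206 ≈ 2.277 bits/symbol.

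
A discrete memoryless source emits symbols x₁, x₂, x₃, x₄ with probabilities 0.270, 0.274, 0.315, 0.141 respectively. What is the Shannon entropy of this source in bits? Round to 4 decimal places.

H = −Σ pᵢ log₂ pᵢ.
−0.270·log₂(0.270) = 0.5100
−0.274·log₂(0.274) = 0.5118
−0.315·log₂(0.315) = 0.5250
−0.141·log₂(0.141) = 0.3985
Sum ≈ 1.9453 → 1.9453 bits.

1.9453 bits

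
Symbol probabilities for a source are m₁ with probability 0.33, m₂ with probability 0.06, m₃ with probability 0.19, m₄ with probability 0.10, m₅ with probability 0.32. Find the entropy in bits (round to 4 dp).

H = −Σ pᵢ log₂ pᵢ.
−0.33·log₂(0.33) = 0.5278
−0.06·log₂(0.06) = 0.2435
−0.19·log₂(0.19) = 0.4552
−0.10·log₂(0.10) = 0.3322
−0.32·log₂(0.32) = 0.5260
Sum ≈ 2.0848 → 2.0848 bits.

2.0848 bits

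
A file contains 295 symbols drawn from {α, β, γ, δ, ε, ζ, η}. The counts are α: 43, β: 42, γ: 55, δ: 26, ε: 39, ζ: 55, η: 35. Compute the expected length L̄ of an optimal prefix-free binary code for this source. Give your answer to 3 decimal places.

Probabilities are the counts divided by 295.
Repeatedly combine the two least-probable nodes; the expected code length is the sum of the merged weights.
merge 26/295 + 7/59 → 61/295
merge 39/295 + 42/295 → 81/295
merge 43/295 + 11/59 → 98/295
merge 11/59 + 61/295 → 116/295
merge 81/295 + 98/295 → 179/295
merge 116/295 + 179/295 → 1
L = 61/295 + 81/295 + 98/295 + 116/295 + 179/295 + 1 = 166/59 ≈ 2.814 bits/symbol.

2.814 bits/symbol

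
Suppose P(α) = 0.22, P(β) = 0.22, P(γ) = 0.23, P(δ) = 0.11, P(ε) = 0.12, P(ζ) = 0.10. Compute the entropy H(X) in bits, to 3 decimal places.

H = −Σ pᵢ log₂ pᵢ.
−0.22·log₂(0.22) = 0.4806
−0.22·log₂(0.22) = 0.4806
−0.23·log₂(0.23) = 0.4877
−0.11·log₂(0.11) = 0.3503
−0.12·log₂(0.12) = 0.3671
−0.10·log₂(0.10) = 0.3322
Sum ≈ 2.4984 → 2.498 bits.

2.498 bits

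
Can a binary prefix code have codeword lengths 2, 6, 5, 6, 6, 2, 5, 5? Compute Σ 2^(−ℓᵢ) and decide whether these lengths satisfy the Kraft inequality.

With common denominator 2^6 = 64: Σ 2^(−ℓᵢ) = 16/64 + 1/64 + 2/64 + 1/64 + 1/64 + 16/64 + 2/64 + 2/64 = 41/64 = 0.640625.
Kraft's inequality requires Σ ≤ 1; here Σ = 0.640625 ≤ 1, so such a prefix code exists.

0.640625; yes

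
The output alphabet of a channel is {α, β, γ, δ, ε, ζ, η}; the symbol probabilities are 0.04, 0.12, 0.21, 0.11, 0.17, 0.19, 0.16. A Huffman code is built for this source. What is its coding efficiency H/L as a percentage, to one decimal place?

Entropy H = −Σ p log₂ p ≈ 2.6888 bits.
Huffman merges: 1/25+11/100→3/20; 3/25+3/20→27/100; 4/25+17/100→33/100; 19/100+21/100→2/5; 27/100+33/100→3/5; 2/5+3/5→1. L = 11/4 ≈ 2.7500.
Efficiency = H/L = 2.6888/2.7500 = 97.8%.

97.8%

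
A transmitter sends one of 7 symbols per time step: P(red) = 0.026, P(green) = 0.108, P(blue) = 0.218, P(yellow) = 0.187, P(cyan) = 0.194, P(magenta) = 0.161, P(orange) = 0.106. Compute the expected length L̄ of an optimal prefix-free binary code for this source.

Repeatedly combine the two least-probable nodes; the expected code length is the sum of the merged weights.
merge 13/500 + 53/500 → 33/250
merge 27/250 + 33/250 → 6/25
merge 161/1000 + 187/1000 → 87/250
merge 97/500 + 109/500 → 103/250
merge 6/25 + 87/250 → 147/250
merge 103/250 + 147/250 → 1
L = 33/250 + 6/25 + 87/250 + 103/250 + 147/250 + 1 = 68/25 = 2.72 bits/symbol.

2.72 bits/symbol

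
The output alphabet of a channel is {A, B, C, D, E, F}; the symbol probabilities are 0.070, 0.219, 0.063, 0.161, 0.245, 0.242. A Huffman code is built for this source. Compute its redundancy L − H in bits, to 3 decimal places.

0.011 bits

Entropy H = −Σ p log₂ p ≈ 2.4164 bits.
Huffman merges: 63/1000+7/100→133/1000; 133/1000+161/1000→147/500; 219/1000+121/500→461/1000; 49/200+147/500→539/1000; 461/1000+539/1000→1. L = 2427/1000 ≈ 2.4270.
L − H = 2.4270 − 2.4164 = 0.011 bits.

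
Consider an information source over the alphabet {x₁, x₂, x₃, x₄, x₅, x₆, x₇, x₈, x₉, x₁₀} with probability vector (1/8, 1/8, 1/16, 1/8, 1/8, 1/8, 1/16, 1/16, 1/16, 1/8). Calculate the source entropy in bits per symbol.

Each probability is a power of 1/2, so log₂(1/p) is an integer.
H = Σ p·log₂(1/p) = 1/8·3 + 1/8·3 + 1/16·4 + 1/8·3 + 1/8·3 + 1/8·3 + 1/16·4 + 1/16·4 + 1/16·4 + 1/8·3 = 3.25 bits.

3.25 bits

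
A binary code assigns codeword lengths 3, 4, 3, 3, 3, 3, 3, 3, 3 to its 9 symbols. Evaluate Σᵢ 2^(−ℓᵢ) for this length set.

With common denominator 2^4 = 16: Σ 2^(−ℓᵢ) = 2/16 + 1/16 + 2/16 + 2/16 + 2/16 + 2/16 + 2/16 + 2/16 + 2/16 = 17/16 = 1.0625.

1.0625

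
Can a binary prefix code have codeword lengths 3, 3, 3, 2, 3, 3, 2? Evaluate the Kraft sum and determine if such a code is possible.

1.125; no

With common denominator 2^3 = 8: Σ 2^(−ℓᵢ) = 1/8 + 1/8 + 1/8 + 2/8 + 1/8 + 1/8 + 2/8 = 9/8 = 1.125.
Kraft's inequality requires Σ ≤ 1; here Σ = 1.125 > 1, so no such prefix code exists.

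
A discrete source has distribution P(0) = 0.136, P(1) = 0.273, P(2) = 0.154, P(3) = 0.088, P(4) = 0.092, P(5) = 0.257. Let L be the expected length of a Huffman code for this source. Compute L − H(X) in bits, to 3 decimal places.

Entropy H = −Σ p log₂ p ≈ 2.4474 bits.
Huffman merges: 11/125+23/250→9/50; 17/125+77/500→29/100; 9/50+257/1000→437/1000; 273/1000+29/100→563/1000; 437/1000+563/1000→1. L = 247/100 ≈ 2.4700.
L − H = 2.4700 − 2.4474 = 0.023 bits.

0.023 bits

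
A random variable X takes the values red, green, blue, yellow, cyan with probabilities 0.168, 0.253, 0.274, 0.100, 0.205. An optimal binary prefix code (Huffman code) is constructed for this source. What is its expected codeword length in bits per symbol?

2.268 bits/symbol

Repeatedly combine the two least-probable nodes; the expected code length is the sum of the merged weights.
merge 1/10 + 21/125 → 67/250
merge 41/200 + 253/1000 → 229/500
merge 67/250 + 137/500 → 271/500
merge 229/500 + 271/500 → 1
L = 67/250 + 229/500 + 271/500 + 1 = 567/250 = 2.268 bits/symbol.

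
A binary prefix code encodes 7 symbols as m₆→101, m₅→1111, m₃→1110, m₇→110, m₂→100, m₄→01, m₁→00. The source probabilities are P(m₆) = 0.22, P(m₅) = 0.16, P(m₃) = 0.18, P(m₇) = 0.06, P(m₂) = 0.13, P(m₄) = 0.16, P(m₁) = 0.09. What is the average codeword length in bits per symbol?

L̄ = Σ pᵢ·ℓᵢ = 0.22·3 + 0.16·4 + 0.18·4 + 0.06·3 + 0.13·3 + 0.16·2 + 0.09·2 = 3.09 bits/symbol.

3.09 bits/symbol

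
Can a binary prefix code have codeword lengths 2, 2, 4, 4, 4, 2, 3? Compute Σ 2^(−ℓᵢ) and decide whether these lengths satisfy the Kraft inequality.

1.0625; no

With common denominator 2^4 = 16: Σ 2^(−ℓᵢ) = 4/16 + 4/16 + 1/16 + 1/16 + 1/16 + 4/16 + 2/16 = 17/16 = 1.0625.
Kraft's inequality requires Σ ≤ 1; here Σ = 1.0625 > 1, so no such prefix code exists.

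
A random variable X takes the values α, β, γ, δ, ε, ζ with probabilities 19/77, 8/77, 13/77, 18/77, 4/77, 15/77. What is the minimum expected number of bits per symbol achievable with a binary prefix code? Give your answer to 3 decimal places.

Repeatedly combine the two least-probable nodes; the expected code length is the sum of the merged weights.
merge 4/77 + 8/77 → 12/77
merge 12/77 + 13/77 → 25/77
merge 15/77 + 18/77 → 3/7
merge 19/77 + 25/77 → 4/7
merge 3/7 + 4/7 → 1
L = 12/77 + 25/77 + 3/7 + 4/7 + 1 = 191/77 ≈ 2.481 bits/symbol.

2.481 bits/symbol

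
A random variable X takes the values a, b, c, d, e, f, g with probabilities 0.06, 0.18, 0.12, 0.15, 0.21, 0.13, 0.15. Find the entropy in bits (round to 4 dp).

2.7325 bits

H = −Σ pᵢ log₂ pᵢ.
−0.06·log₂(0.06) = 0.2435
−0.18·log₂(0.18) = 0.4453
−0.12·log₂(0.12) = 0.3671
−0.15·log₂(0.15) = 0.4105
−0.21·log₂(0.21) = 0.4728
−0.13·log₂(0.13) = 0.3826
−0.15·log₂(0.15) = 0.4105
Sum ≈ 2.7325 → 2.7325 bits.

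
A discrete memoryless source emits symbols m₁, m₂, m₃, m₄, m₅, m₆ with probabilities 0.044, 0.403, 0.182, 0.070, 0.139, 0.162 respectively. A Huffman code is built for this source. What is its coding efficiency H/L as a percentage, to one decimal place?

98.1%

Entropy H = −Σ p log₂ p ≈ 2.2637 bits.
Huffman merges: 11/250+7/100→57/500; 57/500+139/1000→253/1000; 81/500+91/500→43/125; 253/1000+43/125→597/1000; 403/1000+597/1000→1. L = 577/250 ≈ 2.3080.
Efficiency = H/L = 2.2637/2.3080 = 98.1%.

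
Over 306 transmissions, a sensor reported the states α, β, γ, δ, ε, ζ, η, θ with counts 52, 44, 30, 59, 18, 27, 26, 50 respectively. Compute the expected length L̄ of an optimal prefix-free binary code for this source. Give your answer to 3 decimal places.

Probabilities are the counts divided by 306.
Repeatedly combine the two least-probable nodes; the expected code length is the sum of the merged weights.
merge 1/17 + 13/153 → 22/153
merge 3/34 + 5/51 → 19/102
merge 22/153 + 22/153 → 44/153
merge 25/153 + 26/153 → 1/3
merge 19/102 + 59/306 → 58/153
merge 44/153 + 1/3 → 95/153
merge 58/153 + 95/153 → 1
L = 22/153 + 19/102 + 44/153 + 1/3 + 58/153 + 95/153 + 1 = 301/102 ≈ 2.951 bits/symbol.

2.951 bits/symbol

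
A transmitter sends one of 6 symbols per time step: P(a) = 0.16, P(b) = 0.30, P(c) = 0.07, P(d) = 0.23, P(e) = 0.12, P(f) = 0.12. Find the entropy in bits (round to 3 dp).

2.434 bits

H = −Σ pᵢ log₂ pᵢ.
−0.16·log₂(0.16) = 0.4230
−0.30·log₂(0.30) = 0.5211
−0.07·log₂(0.07) = 0.2686
−0.23·log₂(0.23) = 0.4877
−0.12·log₂(0.12) = 0.3671
−0.12·log₂(0.12) = 0.3671
Sum ≈ 2.4345 → 2.434 bits.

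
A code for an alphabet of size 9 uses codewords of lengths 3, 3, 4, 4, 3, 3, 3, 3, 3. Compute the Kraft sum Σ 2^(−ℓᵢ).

1

With common denominator 2^4 = 16: Σ 2^(−ℓᵢ) = 2/16 + 2/16 + 1/16 + 1/16 + 2/16 + 2/16 + 2/16 + 2/16 + 2/16 = 16/16 = 1.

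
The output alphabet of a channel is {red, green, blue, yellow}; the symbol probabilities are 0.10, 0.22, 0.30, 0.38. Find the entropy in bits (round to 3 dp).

1.864 bits

H = −Σ pᵢ log₂ pᵢ.
−0.10·log₂(0.10) = 0.3322
−0.22·log₂(0.22) = 0.4806
−0.30·log₂(0.30) = 0.5211
−0.38·log₂(0.38) = 0.5305
Sum ≈ 1.8643 → 1.864 bits.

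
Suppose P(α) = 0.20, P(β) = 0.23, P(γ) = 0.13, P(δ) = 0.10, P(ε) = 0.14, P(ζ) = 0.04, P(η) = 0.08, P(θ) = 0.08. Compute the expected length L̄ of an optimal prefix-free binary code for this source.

Repeatedly combine the two least-probable nodes; the expected code length is the sum of the merged weights.
merge 1/25 + 2/25 → 3/25
merge 2/25 + 1/10 → 9/50
merge 3/25 + 13/100 → 1/4
merge 7/50 + 9/50 → 8/25
merge 1/5 + 23/100 → 43/100
merge 1/4 + 8/25 → 57/100
merge 43/100 + 57/100 → 1
L = 3/25 + 9/50 + 1/4 + 8/25 + 43/100 + 57/100 + 1 = 287/100 = 2.87 bits/symbol.

2.87 bits/symbol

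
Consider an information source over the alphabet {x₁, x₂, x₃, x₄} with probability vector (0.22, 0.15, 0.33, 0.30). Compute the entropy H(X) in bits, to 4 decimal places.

1.9400 bits

H = −Σ pᵢ log₂ pᵢ.
−0.22·log₂(0.22) = 0.4806
−0.15·log₂(0.15) = 0.4105
−0.33·log₂(0.33) = 0.5278
−0.30·log₂(0.30) = 0.5211
Sum ≈ 1.9400 → 1.9400 bits.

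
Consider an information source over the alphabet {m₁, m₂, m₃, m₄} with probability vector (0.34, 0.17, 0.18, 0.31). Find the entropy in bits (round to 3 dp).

H = −Σ pᵢ log₂ pᵢ.
−0.34·log₂(0.34) = 0.5292
−0.17·log₂(0.17) = 0.4346
−0.18·log₂(0.18) = 0.4453
−0.31·log₂(0.31) = 0.5238
Sum ≈ 1.9329 → 1.933 bits.

1.933 bits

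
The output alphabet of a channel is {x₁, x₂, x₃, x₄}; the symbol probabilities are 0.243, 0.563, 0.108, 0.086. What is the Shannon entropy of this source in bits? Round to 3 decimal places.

1.614 bits

H = −Σ pᵢ log₂ pᵢ.
−0.243·log₂(0.243) = 0.4960
−0.563·log₂(0.563) = 0.4666
−0.108·log₂(0.108) = 0.3468
−0.086·log₂(0.086) = 0.3044
Sum ≈ 1.6137 → 1.614 bits.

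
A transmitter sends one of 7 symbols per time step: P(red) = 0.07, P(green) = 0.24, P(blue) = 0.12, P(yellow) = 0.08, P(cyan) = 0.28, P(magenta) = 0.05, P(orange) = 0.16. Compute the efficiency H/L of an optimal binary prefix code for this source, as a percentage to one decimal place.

99.0%

Entropy H = −Σ p log₂ p ≈ 2.5746 bits.
Huffman merges: 1/20+7/100→3/25; 2/25+3/25→1/5; 3/25+4/25→7/25; 1/5+6/25→11/25; 7/25+7/25→14/25; 11/25+14/25→1. L = 13/5 ≈ 2.6000.
Efficiency = H/L = 2.5746/2.6000 = 99.0%.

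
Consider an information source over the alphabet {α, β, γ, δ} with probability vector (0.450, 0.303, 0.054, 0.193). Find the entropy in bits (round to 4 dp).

1.7258 bits

H = −Σ pᵢ log₂ pᵢ.
−0.450·log₂(0.450) = 0.5184
−0.303·log₂(0.303) = 0.5220
−0.054·log₂(0.054) = 0.2274
−0.193·log₂(0.193) = 0.4581
Sum ≈ 1.7258 → 1.7258 bits.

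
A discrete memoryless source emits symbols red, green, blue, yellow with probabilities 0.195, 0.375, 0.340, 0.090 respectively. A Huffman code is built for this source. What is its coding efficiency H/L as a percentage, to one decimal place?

Entropy H = −Σ p log₂ p ≈ 1.8324 bits.
Huffman merges: 9/100+39/200→57/200; 57/200+17/50→5/8; 3/8+5/8→1. L = 191/100 ≈ 1.9100.
Efficiency = H/L = 1.8324/1.9100 = 95.9%.

95.9%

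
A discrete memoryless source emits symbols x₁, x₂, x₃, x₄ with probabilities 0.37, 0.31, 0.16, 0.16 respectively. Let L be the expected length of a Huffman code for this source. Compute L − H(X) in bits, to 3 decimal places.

0.049 bits

Entropy H = −Σ p log₂ p ≈ 1.9006 bits.
Huffman merges: 4/25+4/25→8/25; 31/100+8/25→63/100; 37/100+63/100→1. L = 39/20 ≈ 1.9500.
L − H = 1.9500 − 1.9006 = 0.049 bits.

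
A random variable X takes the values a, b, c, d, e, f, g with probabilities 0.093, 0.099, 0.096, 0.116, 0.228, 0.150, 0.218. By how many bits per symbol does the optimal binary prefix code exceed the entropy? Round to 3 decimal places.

Entropy H = −Σ p log₂ p ≈ 2.7100 bits.
Huffman merges: 93/1000+12/125→189/1000; 99/1000+29/250→43/200; 3/20+189/1000→339/1000; 43/200+109/500→433/1000; 57/250+339/1000→567/1000; 433/1000+567/1000→1. L = 2743/1000 ≈ 2.7430.
L − H = 2.7430 − 2.7100 = 0.033 bits.

0.033 bits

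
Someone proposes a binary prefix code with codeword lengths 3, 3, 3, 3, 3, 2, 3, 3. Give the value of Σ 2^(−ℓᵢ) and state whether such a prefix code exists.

With common denominator 2^3 = 8: Σ 2^(−ℓᵢ) = 1/8 + 1/8 + 1/8 + 1/8 + 1/8 + 2/8 + 1/8 + 1/8 = 9/8 = 1.125.
Kraft's inequality requires Σ ≤ 1; here Σ = 1.125 > 1, so no such prefix code exists.

1.125; no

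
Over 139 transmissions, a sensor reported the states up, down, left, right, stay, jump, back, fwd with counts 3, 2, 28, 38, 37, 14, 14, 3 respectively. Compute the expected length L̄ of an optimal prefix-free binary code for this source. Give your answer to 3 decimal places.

Probabilities are the counts divided by 139.
Repeatedly combine the two least-probable nodes; the expected code length is the sum of the merged weights.
merge 2/139 + 3/139 → 5/139
merge 3/139 + 5/139 → 8/139
merge 8/139 + 14/139 → 22/139
merge 14/139 + 22/139 → 36/139
merge 28/139 + 36/139 → 64/139
merge 37/139 + 38/139 → 75/139
merge 64/139 + 75/139 → 1
L = 5/139 + 8/139 + 22/139 + 36/139 + 64/139 + 75/139 + 1 = 349/139 ≈ 2.511 bits/symbol.

2.511 bits/symbol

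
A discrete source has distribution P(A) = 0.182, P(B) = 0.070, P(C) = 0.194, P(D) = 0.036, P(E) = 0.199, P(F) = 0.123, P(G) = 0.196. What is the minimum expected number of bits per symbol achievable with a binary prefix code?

Repeatedly combine the two least-probable nodes; the expected code length is the sum of the merged weights.
merge 9/250 + 7/100 → 53/500
merge 53/500 + 123/1000 → 229/1000
merge 91/500 + 97/500 → 47/125
merge 49/250 + 199/1000 → 79/200
merge 229/1000 + 47/125 → 121/200
merge 79/200 + 121/200 → 1
L = 53/500 + 229/1000 + 47/125 + 79/200 + 121/200 + 1 = 2711/1000 = 2.711 bits/symbol.

2.711 bits/symbol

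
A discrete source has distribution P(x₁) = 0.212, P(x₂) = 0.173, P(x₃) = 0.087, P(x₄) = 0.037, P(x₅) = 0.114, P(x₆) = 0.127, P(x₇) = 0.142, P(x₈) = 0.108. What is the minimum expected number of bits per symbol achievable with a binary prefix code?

Repeatedly combine the two least-probable nodes; the expected code length is the sum of the merged weights.
merge 37/1000 + 87/1000 → 31/250
merge 27/250 + 57/500 → 111/500
merge 31/250 + 127/1000 → 251/1000
merge 71/500 + 173/1000 → 63/200
merge 53/250 + 111/500 → 217/500
merge 251/1000 + 63/200 → 283/500
merge 217/500 + 283/500 → 1
L = 31/250 + 111/500 + 251/1000 + 63/200 + 217/500 + 283/500 + 1 = 364/125 = 2.912 bits/symbol.

2.912 bits/symbol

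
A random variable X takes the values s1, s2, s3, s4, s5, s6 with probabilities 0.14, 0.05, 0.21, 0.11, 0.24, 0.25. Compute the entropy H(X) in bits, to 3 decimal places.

H = −Σ pᵢ log₂ pᵢ.
−0.14·log₂(0.14) = 0.3971
−0.05·log₂(0.05) = 0.2161
−0.21·log₂(0.21) = 0.4728
−0.11·log₂(0.11) = 0.3503
−0.24·log₂(0.24) = 0.4941
−0.25·log₂(0.25) = 0.5000
Sum ≈ 2.4305 → 2.430 bits.

2.430 bits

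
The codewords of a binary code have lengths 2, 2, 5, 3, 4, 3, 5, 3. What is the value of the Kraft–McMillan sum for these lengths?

With common denominator 2^5 = 32: Σ 2^(−ℓᵢ) = 8/32 + 8/32 + 1/32 + 4/32 + 2/32 + 4/32 + 1/32 + 4/32 = 32/32 = 1.

1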